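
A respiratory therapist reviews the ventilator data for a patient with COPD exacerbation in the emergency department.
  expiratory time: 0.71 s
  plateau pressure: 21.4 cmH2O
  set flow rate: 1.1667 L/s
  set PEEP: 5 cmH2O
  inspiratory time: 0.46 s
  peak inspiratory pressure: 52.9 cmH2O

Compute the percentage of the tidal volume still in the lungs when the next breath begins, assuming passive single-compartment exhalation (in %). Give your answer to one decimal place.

Vt = flow × Ti = 1.1667 L/s × 0.46 s × 1000 mL/L = 536.68 mL.
R = (PIP − Pplat)/V̇ = (52.9 − 21.4) / 1.1667 = 31.5/1.1667 = 26.999 cmH2O·s/L.
C = Vt/(Pplat − PEEP) = 536.68 / (21.4 − 5) = 536.68/16.4 = 32.724 mL/cmH2O.
τ = R × C = 26.999 × 0.03272 L/cmH2O = 0.8834 s.
Fraction remaining at end-expiration = e^(−Te/τ) = e^(−0.71/0.8834) = 0.4477 → 44.77%.

44.8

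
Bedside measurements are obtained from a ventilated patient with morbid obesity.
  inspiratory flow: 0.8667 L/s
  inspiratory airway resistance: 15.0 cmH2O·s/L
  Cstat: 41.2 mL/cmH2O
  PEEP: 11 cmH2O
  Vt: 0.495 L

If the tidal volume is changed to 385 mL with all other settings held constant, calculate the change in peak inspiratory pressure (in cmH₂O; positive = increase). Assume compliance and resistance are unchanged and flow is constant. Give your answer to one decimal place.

-2.7

PIP = Vt/C + R·V̇ + PEEP (constant-flow equation of motion).
Only the elastic term changes: ΔPIP = ΔVt / C = (385 − 495) / 41.2 = -2.67 cmH2O.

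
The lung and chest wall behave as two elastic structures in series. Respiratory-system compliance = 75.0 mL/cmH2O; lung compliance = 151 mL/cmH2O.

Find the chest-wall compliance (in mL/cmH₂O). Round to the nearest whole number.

149

1/Ccw = 1/Crs − 1/CL.
1/Ccw = 1/75.0 − 1/151 = 0.006711.
Ccw = 149.01 mL/cmH2O.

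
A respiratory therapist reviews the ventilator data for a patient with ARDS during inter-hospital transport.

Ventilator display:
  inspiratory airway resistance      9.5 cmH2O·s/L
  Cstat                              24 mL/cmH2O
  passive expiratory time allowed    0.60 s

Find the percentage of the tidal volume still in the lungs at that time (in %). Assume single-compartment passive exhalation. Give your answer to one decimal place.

7.2

τ = R × C = 9.5 × 24 mL/cmH2O = 9.5 × 0.024 L/cmH2O = 0.228 s.
Passive exhalation: V(t)/V₀ = e^(−t/τ) = e^(−0.60/0.228) = 0.07196.
Fraction remaining = 0.07196 → 7.196%.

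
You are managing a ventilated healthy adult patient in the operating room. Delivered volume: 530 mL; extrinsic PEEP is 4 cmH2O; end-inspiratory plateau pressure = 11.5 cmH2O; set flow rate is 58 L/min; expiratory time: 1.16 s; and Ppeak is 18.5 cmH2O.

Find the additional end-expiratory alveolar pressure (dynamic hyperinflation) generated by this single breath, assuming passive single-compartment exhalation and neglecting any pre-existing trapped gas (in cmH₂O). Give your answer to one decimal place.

0.8

Flow: 58 L/min ÷ 60 = 0.9667 L/s.
R = (PIP − Pplat)/V̇ = (18.5 − 11.5) / 0.9667 = 7.0/0.9667 = 7.241 cmH2O·s/L.
C = Vt/(Pplat − PEEP) = 530.0 / (11.5 − 4) = 530.0/7.5 = 70.667 mL/cmH2O.
τ = R × C = 7.241 × 0.07067 L/cmH2O = 0.5117 s.
Fraction remaining = e^(−Te/τ) = e^(−1.16/0.5117) = 0.1036; trapped volume = 530.0 × 0.1036 = 54.908 mL.
Additional alveolar pressure from trapping ≈ V_trapped / C = 54.908 / 70.667 = 0.777 cmH2O.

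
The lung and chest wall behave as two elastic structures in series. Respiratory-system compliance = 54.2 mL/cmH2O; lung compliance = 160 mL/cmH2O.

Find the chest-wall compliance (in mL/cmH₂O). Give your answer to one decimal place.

1/Ccw = 1/Crs − 1/CL.
1/Ccw = 1/54.2 − 1/160 = 0.0122.
Ccw = 81.967 mL/cmH2O.

82.0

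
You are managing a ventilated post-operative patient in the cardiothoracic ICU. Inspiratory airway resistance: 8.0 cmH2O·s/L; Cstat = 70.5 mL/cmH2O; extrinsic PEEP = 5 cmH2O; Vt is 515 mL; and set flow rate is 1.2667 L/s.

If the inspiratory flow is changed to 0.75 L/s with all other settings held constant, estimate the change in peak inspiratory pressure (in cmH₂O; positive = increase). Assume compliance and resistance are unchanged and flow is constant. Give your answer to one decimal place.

-4.1

PIP = Vt/C + R·V̇ + PEEP (constant-flow equation of motion).
Only the resistive term changes: ΔPIP = R × ΔV̇ = 8.0 × (0.75 − 1.2667) = 8.0 × -0.5167 = -4.134 cmH2O.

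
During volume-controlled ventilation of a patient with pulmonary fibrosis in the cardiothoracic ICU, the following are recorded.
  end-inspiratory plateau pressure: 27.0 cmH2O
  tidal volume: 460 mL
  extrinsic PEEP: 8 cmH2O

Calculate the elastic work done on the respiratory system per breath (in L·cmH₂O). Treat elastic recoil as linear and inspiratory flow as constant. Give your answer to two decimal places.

Elastic work ≈ ½ × (Pplat − PEEP) × Vt = 0.5 × (27.0 − 8) × 0.460 L = 0.5 × 19.0 × 0.460 = 4.37 L·cmH2O.

4.37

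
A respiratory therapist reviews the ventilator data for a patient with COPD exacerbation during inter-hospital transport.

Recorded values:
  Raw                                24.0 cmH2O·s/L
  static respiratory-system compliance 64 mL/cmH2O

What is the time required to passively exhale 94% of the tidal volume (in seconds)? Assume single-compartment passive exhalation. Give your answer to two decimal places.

4.32

τ = R × C = 24.0 × 64 mL/cmH2O = 24.0 × 0.064 L/cmH2O = 1.536 s.
Exhaled fraction f = 1 − e^(−t/τ) → t = −τ·ln(1 − f) = −1.536·ln(0.06) = 4.321 s.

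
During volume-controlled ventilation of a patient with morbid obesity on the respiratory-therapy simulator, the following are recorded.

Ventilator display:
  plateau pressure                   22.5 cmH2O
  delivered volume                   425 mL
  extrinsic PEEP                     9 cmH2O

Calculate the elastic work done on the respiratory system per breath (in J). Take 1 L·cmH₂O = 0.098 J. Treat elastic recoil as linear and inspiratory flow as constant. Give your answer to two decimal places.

Elastic work ≈ ½ × (Pplat − PEEP) × Vt = 0.5 × (22.5 − 9) × 0.425 L = 0.5 × 13.5 × 0.425 = 2.869 L·cmH2O.
× 0.098 J/(L·cmH2O) → 0.2812 J.

0.28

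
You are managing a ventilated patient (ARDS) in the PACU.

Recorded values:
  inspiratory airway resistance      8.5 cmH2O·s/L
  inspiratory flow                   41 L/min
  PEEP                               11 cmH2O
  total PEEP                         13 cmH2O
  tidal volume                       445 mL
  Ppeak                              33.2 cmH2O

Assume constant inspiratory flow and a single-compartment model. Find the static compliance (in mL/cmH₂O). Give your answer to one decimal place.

30.9

Flow: 41 L/min ÷ 60 = 0.6833 L/s.
Total PEEP = 13 cmH2O (set 11 + intrinsic 2); this is the baseline alveolar pressure.
Equation of motion (constant flow): PIP = Vt/C + R·V̇ + PEEP.
Vt/C = PIP − R·V̇ − PEEP = 33.2 − 8.5×0.6833 − 13 = 33.2 − 5.808 − 13 = 14.392 cmH2O.
C = Vt / 14.392 = 445 / 14.392 = 30.92 mL/cmH2O.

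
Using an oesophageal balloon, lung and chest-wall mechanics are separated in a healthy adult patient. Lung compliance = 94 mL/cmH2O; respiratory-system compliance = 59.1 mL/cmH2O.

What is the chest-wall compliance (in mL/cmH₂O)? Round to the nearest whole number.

159

1/Ccw = 1/Crs − 1/CL.
1/Ccw = 1/59.1 − 1/94 = 0.006282.
Ccw = 159.18 mL/cmH2O.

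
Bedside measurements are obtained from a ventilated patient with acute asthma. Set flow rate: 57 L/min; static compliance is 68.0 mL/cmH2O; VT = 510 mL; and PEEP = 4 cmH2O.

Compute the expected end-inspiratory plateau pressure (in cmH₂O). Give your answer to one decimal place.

Pplat = PEEP + Vt / Cstat = 4 + 510 / 68.0 = 4 + 7.5 = 11.5 cmH2O.

11.5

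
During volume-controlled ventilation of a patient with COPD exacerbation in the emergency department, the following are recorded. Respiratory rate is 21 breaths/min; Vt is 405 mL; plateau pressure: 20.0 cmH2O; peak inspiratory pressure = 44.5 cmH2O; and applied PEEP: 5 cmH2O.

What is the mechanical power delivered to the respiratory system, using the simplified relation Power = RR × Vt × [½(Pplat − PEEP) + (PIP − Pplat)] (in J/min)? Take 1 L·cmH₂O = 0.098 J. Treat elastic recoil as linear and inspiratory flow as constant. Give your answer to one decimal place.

26.7

Per-breath work = Vt × [½(Pplat−PEEP) + (PIP−Pplat)] = 0.405 × [0.5×15.0 + 24.5] = 0.405 × 32.0 = 12.96 L·cmH2O.
Power = 21 × 12.96 = 272.16 L·cmH2O/min.
× 0.098 J/(L·cmH2O) → 26.672 J/min.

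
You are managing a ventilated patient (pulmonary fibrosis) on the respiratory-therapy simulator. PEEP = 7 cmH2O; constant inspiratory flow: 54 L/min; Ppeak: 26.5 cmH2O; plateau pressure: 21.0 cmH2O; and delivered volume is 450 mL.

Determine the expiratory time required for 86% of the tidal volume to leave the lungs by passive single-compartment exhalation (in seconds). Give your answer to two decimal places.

0.39

Flow: 54 L/min ÷ 60 = 0.9 L/s.
R = (PIP − Pplat)/V̇ = (26.5 − 21.0) / 0.9 = 5.5/0.9 = 6.111 cmH2O·s/L.
C = Vt/(Pplat − PEEP) = 450.0 / (21.0 − 7) = 450.0/14.0 = 32.143 mL/cmH2O.
τ = R × C = 6.111 × 0.03214 L/cmH2O = 0.1964 s.
t = −τ·ln(1 − 0.86) = −0.1964·ln(0.14) = 0.3861 s.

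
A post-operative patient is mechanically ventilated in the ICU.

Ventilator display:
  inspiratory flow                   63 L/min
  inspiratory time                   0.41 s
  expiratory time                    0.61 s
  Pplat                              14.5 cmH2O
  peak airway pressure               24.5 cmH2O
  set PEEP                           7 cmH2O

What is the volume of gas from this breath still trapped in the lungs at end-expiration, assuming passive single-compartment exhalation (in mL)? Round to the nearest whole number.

Flow: 63 L/min ÷ 60 = 1.05 L/s.
Vt = flow × Ti = 1.05 L/s × 0.41 s × 1000 mL/L = 430.5 mL.
R = (PIP − Pplat)/V̇ = (24.5 − 14.5) / 1.05 = 10.0/1.05 = 9.524 cmH2O·s/L.
C = Vt/(Pplat − PEEP) = 430.5 / (14.5 − 7) = 430.5/7.5 = 57.4 mL/cmH2O.
τ = R × C = 9.524 × 0.0574 L/cmH2O = 0.5467 s.
Fraction remaining = e^(−Te/τ) = e^(−0.61/0.5467) = 0.3277.
Trapped volume = 430.5 × 0.3277 = 141.07 mL.

141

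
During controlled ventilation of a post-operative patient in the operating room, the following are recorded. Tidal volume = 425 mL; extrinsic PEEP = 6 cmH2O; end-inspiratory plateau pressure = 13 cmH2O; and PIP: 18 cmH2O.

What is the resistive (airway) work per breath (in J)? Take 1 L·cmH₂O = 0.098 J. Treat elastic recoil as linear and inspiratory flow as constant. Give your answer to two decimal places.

With constant inspiratory flow the resistive pressure is constant at PIP − Pplat = 18 − 13 = 5.0 cmH2O, so resistive work = 5.0 × 0.425 = 2.125 L·cmH2O.
× 0.098 J/(L·cmH2O) → 0.2083 J.

0.21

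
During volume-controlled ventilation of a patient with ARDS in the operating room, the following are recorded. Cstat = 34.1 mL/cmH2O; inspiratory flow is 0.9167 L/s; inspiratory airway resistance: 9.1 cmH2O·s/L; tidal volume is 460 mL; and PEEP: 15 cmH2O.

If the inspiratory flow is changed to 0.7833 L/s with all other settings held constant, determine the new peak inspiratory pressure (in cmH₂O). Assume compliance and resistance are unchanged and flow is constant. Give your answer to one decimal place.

PIP = Vt/C + R·V̇ + PEEP (constant-flow equation of motion).
Only the resistive term changes: ΔPIP = R × ΔV̇ = 9.1 × (0.7833 − 0.9167) = 9.1 × -0.1334 = -1.214 cmH2O.
Original PIP = 460/34.1 + 9.1×0.9167 + 15 = 36.832 cmH2O; new PIP = 36.832 + (-1.214) = 35.618 cmH2O.

35.6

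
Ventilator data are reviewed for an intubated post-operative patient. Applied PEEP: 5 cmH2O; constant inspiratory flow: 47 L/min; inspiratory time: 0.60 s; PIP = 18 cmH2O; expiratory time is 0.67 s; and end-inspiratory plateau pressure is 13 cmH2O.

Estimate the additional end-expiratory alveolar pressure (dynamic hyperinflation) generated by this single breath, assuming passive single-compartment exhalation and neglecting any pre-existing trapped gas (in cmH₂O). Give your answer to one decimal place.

Flow: 47 L/min ÷ 60 = 0.7833 L/s.
Vt = flow × Ti = 0.7833 L/s × 0.60 s × 1000 mL/L = 469.98 mL.
R = (PIP − Pplat)/V̇ = (18 − 13) / 0.7833 = 5.0/0.7833 = 6.383 cmH2O·s/L.
C = Vt/(Pplat − PEEP) = 469.98 / (13 − 5) = 469.98/8.0 = 58.748 mL/cmH2O.
τ = R × C = 6.383 × 0.05875 L/cmH2O = 0.375 s.
Fraction remaining = e^(−Te/τ) = e^(−0.67/0.375) = 0.1675; trapped volume = 469.98 × 0.1675 = 78.722 mL.
Additional alveolar pressure from trapping ≈ V_trapped / C = 78.722 / 58.748 = 1.34 cmH2O.

1.3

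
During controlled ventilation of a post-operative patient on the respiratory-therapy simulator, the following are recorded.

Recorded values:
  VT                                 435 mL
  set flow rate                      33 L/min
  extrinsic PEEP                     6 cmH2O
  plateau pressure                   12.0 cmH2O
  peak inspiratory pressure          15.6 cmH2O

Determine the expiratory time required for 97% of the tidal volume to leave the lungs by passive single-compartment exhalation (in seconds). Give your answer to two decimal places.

Flow: 33 L/min ÷ 60 = 0.55 L/s.
R = (PIP − Pplat)/V̇ = (15.6 − 12.0) / 0.55 = 3.6/0.55 = 6.545 cmH2O·s/L.
C = Vt/(Pplat − PEEP) = 435.0 / (12.0 − 6) = 435.0/6.0 = 72.5 mL/cmH2O.
τ = R × C = 6.545 × 0.0725 L/cmH2O = 0.4745 s.
t = −τ·ln(1 − 0.97) = −0.4745·ln(0.03) = 1.664 s.

1.66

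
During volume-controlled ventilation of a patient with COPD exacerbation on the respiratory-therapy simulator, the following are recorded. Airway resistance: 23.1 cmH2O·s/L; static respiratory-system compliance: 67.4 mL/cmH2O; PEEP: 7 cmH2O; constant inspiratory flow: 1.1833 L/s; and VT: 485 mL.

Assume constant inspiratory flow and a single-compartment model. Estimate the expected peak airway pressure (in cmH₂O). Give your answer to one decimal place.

Equation of motion (constant flow): PIP = Vt/C + R·V̇ + PEEP.
PIP = 485/67.4 + 23.1×1.1833 + 7 = 7.196 + 27.334 + 7 = 41.53 cmH2O.

41.5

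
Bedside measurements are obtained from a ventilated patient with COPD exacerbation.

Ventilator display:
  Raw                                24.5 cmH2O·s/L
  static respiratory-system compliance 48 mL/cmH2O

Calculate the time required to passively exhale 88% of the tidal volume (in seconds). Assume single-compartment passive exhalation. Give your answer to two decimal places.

2.49

τ = R × C = 24.5 × 48 mL/cmH2O = 24.5 × 0.048 L/cmH2O = 1.176 s.
Exhaled fraction f = 1 − e^(−t/τ) → t = −τ·ln(1 − f) = −1.176·ln(0.12) = 2.493 s.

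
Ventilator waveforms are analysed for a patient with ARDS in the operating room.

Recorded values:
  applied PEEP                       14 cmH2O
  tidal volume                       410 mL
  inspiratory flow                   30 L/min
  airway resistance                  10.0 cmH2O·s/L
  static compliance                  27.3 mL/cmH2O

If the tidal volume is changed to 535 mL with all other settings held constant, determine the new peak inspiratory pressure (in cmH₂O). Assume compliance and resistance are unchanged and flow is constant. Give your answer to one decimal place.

Flow: 30 L/min ÷ 60 = 0.5 L/s.
PIP = Vt/C + R·V̇ + PEEP (constant-flow equation of motion).
Only the elastic term changes: ΔPIP = ΔVt / C = (535 − 410) / 27.3 = 4.579 cmH2O.
Original PIP = 410/27.3 + 10.0×0.5 + 14 = 34.018 cmH2O; new PIP = 34.018 + (4.579) = 38.597 cmH2O.

38.6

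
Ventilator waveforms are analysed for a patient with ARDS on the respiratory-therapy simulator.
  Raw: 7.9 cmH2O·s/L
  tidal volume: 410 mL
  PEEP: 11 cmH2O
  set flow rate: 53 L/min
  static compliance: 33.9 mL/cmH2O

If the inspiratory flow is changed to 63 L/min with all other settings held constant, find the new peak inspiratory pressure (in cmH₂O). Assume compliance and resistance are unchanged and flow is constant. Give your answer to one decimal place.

Flow: 53 L/min ÷ 60 = 0.8833 L/s.
New flow: 63 L/min ÷ 60 = 1.05 L/s.
PIP = Vt/C + R·V̇ + PEEP (constant-flow equation of motion).
Only the resistive term changes: ΔPIP = R × ΔV̇ = 7.9 × (1.05 − 0.8833) = 7.9 × 0.1667 = 1.317 cmH2O.
Original PIP = 410/33.9 + 7.9×0.8833 + 11 = 30.072 cmH2O; new PIP = 30.072 + (1.317) = 31.389 cmH2O.

31.4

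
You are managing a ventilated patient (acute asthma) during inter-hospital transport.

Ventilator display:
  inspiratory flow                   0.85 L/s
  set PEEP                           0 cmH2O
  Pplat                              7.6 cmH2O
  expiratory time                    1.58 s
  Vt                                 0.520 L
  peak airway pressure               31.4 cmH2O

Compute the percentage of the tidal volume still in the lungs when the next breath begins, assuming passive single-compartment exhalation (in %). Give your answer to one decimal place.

43.8

R = (PIP − Pplat)/V̇ = (31.4 − 7.6) / 0.85 = 23.8/0.85 = 28.0 cmH2O·s/L.
C = Vt/(Pplat − PEEP) = 520.0 / (7.6 − 0) = 520.0/7.6 = 68.421 mL/cmH2O.
τ = R × C = 28.0 × 0.06842 L/cmH2O = 1.916 s.
Fraction remaining at end-expiration = e^(−Te/τ) = e^(−1.58/1.916) = 0.4384 → 43.84%.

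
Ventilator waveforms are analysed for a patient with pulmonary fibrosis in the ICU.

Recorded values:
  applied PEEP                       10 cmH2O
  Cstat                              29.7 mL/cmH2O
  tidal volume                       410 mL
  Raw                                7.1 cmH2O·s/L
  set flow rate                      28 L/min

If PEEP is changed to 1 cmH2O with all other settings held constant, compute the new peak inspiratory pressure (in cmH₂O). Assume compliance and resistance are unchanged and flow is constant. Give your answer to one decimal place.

Flow: 28 L/min ÷ 60 = 0.4667 L/s.
PIP = Vt/C + R·V̇ + PEEP (constant-flow equation of motion).
Only the baseline term changes: ΔPIP = ΔPEEP = 1 − 10 = -9.0 cmH2O.
Original PIP = 410/29.7 + 7.1×0.4667 + 10 = 27.118 cmH2O; new PIP = 27.118 + (-9.0) = 18.118 cmH2O.

18.1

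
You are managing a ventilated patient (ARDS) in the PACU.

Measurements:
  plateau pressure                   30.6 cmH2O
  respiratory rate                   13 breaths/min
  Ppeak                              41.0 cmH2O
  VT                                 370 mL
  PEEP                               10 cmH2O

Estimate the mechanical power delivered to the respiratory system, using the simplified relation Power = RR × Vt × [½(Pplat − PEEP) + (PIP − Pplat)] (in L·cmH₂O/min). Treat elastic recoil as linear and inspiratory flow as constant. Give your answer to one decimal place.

99.6

Per-breath work = Vt × [½(Pplat−PEEP) + (PIP−Pplat)] = 0.370 × [0.5×20.6 + 10.4] = 0.370 × 20.7 = 7.659 L·cmH2O.
Power = 13 × 7.659 = 99.567 L·cmH2O/min.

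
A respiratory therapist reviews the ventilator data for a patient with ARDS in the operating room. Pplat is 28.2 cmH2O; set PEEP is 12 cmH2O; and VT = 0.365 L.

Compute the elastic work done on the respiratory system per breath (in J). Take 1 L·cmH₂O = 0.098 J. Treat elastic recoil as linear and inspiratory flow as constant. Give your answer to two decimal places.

Elastic work ≈ ½ × (Pplat − PEEP) × Vt = 0.5 × (28.2 − 12) × 0.365 L = 0.5 × 16.2 × 0.365 = 2.957 L·cmH2O.
× 0.098 J/(L·cmH2O) → 0.2898 J.

0.29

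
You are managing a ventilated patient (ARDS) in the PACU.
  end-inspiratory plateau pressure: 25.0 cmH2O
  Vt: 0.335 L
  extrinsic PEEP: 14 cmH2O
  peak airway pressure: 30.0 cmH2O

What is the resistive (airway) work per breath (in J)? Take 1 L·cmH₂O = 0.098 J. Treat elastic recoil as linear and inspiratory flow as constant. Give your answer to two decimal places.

0.16

With constant inspiratory flow the resistive pressure is constant at PIP − Pplat = 30.0 − 25.0 = 5.0 cmH2O, so resistive work = 5.0 × 0.335 = 1.675 L·cmH2O.
× 0.098 J/(L·cmH2O) → 0.1642 J.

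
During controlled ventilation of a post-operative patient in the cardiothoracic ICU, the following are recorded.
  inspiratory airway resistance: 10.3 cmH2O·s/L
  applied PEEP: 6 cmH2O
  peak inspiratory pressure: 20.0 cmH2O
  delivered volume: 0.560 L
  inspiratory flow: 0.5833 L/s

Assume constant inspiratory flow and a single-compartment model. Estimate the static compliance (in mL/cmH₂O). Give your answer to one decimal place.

70.1

Equation of motion (constant flow): PIP = Vt/C + R·V̇ + PEEP.
Vt/C = PIP − R·V̇ − PEEP = 20.0 − 10.3×0.5833 − 6 = 20.0 − 6.008 − 6 = 7.992 cmH2O.
C = Vt / 7.992 = 560 / 7.992 = 70.07 mL/cmH2O.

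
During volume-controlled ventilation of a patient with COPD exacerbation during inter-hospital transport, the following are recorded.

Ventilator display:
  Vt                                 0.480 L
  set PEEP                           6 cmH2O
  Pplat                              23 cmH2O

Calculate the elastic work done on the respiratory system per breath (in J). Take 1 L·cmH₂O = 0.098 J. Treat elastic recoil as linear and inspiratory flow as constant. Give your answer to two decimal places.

0.40

Elastic work ≈ ½ × (Pplat − PEEP) × Vt = 0.5 × (23 − 6) × 0.480 L = 0.5 × 17.0 × 0.480 = 4.08 L·cmH2O.
× 0.098 J/(L·cmH2O) → 0.3998 J.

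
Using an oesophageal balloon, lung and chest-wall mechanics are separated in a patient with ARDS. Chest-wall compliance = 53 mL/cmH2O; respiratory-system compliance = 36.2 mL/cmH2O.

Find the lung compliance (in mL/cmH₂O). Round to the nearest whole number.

114

1/CL = 1/Crs − 1/Ccw.
1/CL = 1/36.2 − 1/53 = 0.008756.
CL = 114.21 mL/cmH2O.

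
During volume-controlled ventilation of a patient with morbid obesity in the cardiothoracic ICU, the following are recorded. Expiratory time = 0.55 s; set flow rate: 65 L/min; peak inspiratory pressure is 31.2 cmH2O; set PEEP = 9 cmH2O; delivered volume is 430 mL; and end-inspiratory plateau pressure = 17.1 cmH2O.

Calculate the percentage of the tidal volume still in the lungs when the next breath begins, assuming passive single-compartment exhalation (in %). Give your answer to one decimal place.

45.1

Flow: 65 L/min ÷ 60 = 1.0833 L/s.
R = (PIP − Pplat)/V̇ = (31.2 − 17.1) / 1.0833 = 14.1/1.0833 = 13.016 cmH2O·s/L.
C = Vt/(Pplat − PEEP) = 430.0 / (17.1 − 9) = 430.0/8.1 = 53.086 mL/cmH2O.
τ = R × C = 13.016 × 0.05309 L/cmH2O = 0.691 s.
Fraction remaining at end-expiration = e^(−Te/τ) = e^(−0.55/0.691) = 0.4512 → 45.12%.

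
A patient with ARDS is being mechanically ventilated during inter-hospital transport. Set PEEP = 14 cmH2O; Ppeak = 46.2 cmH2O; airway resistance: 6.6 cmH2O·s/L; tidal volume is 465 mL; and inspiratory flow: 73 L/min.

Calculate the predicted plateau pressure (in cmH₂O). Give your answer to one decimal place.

Flow: 73 L/min ÷ 60 = 1.2167 L/s.
Pplat = PIP − Raw × flow = 46.2 − 6.6 × 1.2167 = 46.2 − 8.03 = 38.17 cmH2O.

38.2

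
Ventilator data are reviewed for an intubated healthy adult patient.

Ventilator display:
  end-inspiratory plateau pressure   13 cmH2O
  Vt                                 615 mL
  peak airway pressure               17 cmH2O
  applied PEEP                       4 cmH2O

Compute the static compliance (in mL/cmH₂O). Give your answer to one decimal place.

68.3

Cstat = Vt / (Pplat − PEEP) = 615 / (13 − 4) = 615 / 9.0 = 68.333 mL/cmH2O.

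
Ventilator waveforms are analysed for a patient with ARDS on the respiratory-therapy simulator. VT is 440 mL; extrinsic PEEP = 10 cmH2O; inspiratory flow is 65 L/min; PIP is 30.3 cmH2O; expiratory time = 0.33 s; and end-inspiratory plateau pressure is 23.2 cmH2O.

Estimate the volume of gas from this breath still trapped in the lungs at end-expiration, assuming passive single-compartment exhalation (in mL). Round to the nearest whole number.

Flow: 65 L/min ÷ 60 = 1.0833 L/s.
R = (PIP − Pplat)/V̇ = (30.3 − 23.2) / 1.0833 = 7.1/1.0833 = 6.554 cmH2O·s/L.
C = Vt/(Pplat − PEEP) = 440.0 / (23.2 − 10) = 440.0/13.2 = 33.333 mL/cmH2O.
τ = R × C = 6.554 × 0.03333 L/cmH2O = 0.2184 s.
Fraction remaining = e^(−Te/τ) = e^(−0.33/0.2184) = 0.2207.
Trapped volume = 440.0 × 0.2207 = 97.108 mL.

97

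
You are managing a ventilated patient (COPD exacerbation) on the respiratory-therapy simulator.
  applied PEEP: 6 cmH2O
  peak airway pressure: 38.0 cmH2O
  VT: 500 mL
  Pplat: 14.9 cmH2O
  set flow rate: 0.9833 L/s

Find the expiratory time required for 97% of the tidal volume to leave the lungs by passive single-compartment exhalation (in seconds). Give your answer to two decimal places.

R = (PIP − Pplat)/V̇ = (38.0 − 14.9) / 0.9833 = 23.1/0.9833 = 23.492 cmH2O·s/L.
C = Vt/(Pplat − PEEP) = 500.0 / (14.9 − 6) = 500.0/8.9 = 56.18 mL/cmH2O.
τ = R × C = 23.492 × 0.05618 L/cmH2O = 1.32 s.
t = −τ·ln(1 − 0.97) = −1.32·ln(0.03) = 4.629 s.

4.63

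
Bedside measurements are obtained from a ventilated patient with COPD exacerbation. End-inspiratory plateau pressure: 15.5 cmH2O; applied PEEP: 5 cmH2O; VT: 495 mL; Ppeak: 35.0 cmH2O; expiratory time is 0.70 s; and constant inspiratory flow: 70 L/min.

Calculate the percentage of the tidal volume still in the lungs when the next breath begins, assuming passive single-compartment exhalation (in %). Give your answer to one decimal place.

Flow: 70 L/min ÷ 60 = 1.1667 L/s.
R = (PIP − Pplat)/V̇ = (35.0 − 15.5) / 1.1667 = 19.5/1.1667 = 16.714 cmH2O·s/L.
C = Vt/(Pplat − PEEP) = 495.0 / (15.5 − 5) = 495.0/10.5 = 47.143 mL/cmH2O.
τ = R × C = 16.714 × 0.04714 L/cmH2O = 0.7879 s.
Fraction remaining at end-expiration = e^(−Te/τ) = e^(−0.70/0.7879) = 0.4113 → 41.13%.

41.1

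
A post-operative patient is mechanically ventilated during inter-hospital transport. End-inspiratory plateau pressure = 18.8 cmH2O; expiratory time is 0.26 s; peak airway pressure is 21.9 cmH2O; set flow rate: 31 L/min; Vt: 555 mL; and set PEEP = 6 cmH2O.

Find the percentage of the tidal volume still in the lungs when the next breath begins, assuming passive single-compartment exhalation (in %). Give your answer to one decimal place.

36.8

Flow: 31 L/min ÷ 60 = 0.5167 L/s.
R = (PIP − Pplat)/V̇ = (21.9 − 18.8) / 0.5167 = 3.1/0.5167 = 6.0 cmH2O·s/L.
C = Vt/(Pplat − PEEP) = 555.0 / (18.8 − 6) = 555.0/12.8 = 43.359 mL/cmH2O.
τ = R × C = 6.0 × 0.04336 L/cmH2O = 0.2602 s.
Fraction remaining at end-expiration = e^(−Te/τ) = e^(−0.26/0.2602) = 0.3682 → 36.82%.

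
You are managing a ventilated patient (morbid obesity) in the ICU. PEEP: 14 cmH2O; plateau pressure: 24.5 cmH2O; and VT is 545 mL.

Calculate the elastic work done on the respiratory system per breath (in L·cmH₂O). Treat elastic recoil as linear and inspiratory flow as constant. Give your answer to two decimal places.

Elastic work ≈ ½ × (Pplat − PEEP) × Vt = 0.5 × (24.5 − 14) × 0.545 L = 0.5 × 10.5 × 0.545 = 2.861 L·cmH2O.

2.86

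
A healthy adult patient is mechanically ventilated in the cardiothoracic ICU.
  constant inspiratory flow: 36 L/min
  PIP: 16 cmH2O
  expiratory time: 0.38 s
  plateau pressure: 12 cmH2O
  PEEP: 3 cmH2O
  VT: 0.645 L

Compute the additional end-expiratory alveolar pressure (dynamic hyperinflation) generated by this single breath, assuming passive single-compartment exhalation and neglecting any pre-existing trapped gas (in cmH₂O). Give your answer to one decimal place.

4.1

Flow: 36 L/min ÷ 60 = 0.6 L/s.
R = (PIP − Pplat)/V̇ = (16 − 12) / 0.6 = 4.0/0.6 = 6.667 cmH2O·s/L.
C = Vt/(Pplat − PEEP) = 645.0 / (12 − 3) = 645.0/9.0 = 71.667 mL/cmH2O.
τ = R × C = 6.667 × 0.07167 L/cmH2O = 0.4778 s.
Fraction remaining = e^(−Te/τ) = e^(−0.38/0.4778) = 0.4514; trapped volume = 645.0 × 0.4514 = 291.15 mL.
Additional alveolar pressure from trapping ≈ V_trapped / C = 291.15 / 71.667 = 4.063 cmH2O.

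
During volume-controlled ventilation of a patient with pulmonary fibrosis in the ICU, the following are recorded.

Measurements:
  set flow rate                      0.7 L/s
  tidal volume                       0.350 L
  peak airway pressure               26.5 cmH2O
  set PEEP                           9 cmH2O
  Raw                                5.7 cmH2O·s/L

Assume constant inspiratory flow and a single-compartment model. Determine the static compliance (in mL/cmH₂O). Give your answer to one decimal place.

Equation of motion (constant flow): PIP = Vt/C + R·V̇ + PEEP.
Vt/C = PIP − R·V̇ − PEEP = 26.5 − 5.7×0.7 − 9 = 26.5 − 3.99 − 9 = 13.51 cmH2O.
C = Vt / 13.51 = 350 / 13.51 = 25.907 mL/cmH2O.

25.9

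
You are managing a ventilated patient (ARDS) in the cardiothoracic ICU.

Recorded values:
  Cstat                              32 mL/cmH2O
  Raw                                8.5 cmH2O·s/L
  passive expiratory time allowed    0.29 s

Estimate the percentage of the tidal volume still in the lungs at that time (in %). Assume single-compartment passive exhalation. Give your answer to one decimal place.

τ = R × C = 8.5 × 32 mL/cmH2O = 8.5 × 0.032 L/cmH2O = 0.272 s.
Passive exhalation: V(t)/V₀ = e^(−t/τ) = e^(−0.29/0.272) = 0.3443.
Fraction remaining = 0.3443 → 34.43%.

34.4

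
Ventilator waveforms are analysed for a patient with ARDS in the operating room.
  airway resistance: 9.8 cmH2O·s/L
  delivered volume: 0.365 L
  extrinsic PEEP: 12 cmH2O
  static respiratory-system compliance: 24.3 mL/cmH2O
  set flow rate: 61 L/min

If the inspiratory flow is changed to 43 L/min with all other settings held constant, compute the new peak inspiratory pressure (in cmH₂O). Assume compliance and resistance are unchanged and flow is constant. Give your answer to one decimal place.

34.0

Flow: 61 L/min ÷ 60 = 1.0167 L/s.
New flow: 43 L/min ÷ 60 = 0.7167 L/s.
PIP = Vt/C + R·V̇ + PEEP (constant-flow equation of motion).
Only the resistive term changes: ΔPIP = R × ΔV̇ = 9.8 × (0.7167 − 1.0167) = 9.8 × -0.3 = -2.94 cmH2O.
Original PIP = 365/24.3 + 9.8×1.0167 + 12 = 36.984 cmH2O; new PIP = 36.984 + (-2.94) = 34.044 cmH2O.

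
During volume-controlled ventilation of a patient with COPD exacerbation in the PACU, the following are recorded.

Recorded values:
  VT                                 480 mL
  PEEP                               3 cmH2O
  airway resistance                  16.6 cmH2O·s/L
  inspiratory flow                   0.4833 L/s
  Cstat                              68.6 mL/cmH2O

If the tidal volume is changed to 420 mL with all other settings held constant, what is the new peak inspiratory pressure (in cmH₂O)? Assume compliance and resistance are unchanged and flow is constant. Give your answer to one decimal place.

PIP = Vt/C + R·V̇ + PEEP (constant-flow equation of motion).
Only the elastic term changes: ΔPIP = ΔVt / C = (420 − 480) / 68.6 = -0.8746 cmH2O.
Original PIP = 480/68.6 + 16.6×0.4833 + 3 = 18.02 cmH2O; new PIP = 18.02 + (-0.8746) = 17.145 cmH2O.

17.1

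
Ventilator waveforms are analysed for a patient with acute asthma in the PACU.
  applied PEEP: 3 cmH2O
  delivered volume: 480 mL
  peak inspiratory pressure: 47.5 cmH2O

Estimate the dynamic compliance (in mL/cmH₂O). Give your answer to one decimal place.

10.8

Dynamic compliance = Vt / (PIP − PEEP) = 480 / (47.5 − 3) = 480 / 44.5 = 10.787 mL/cmH2O.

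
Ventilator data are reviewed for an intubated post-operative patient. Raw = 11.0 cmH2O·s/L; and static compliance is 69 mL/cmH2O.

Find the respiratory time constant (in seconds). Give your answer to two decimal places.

0.76

τ = R × C = 11.0 × 69 mL/cmH2O = 11.0 × 0.069 L/cmH2O = 0.759 s.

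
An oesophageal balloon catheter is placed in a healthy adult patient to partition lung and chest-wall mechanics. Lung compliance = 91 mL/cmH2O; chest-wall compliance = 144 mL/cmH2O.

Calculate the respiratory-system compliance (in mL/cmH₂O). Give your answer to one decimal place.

Lung and chest wall are elastances in series: 1/Crs = 1/CL + 1/Ccw.
1/Crs = 1/91 + 1/144 = 0.01793.
Crs = 55.772 mL/cmH2O.

55.8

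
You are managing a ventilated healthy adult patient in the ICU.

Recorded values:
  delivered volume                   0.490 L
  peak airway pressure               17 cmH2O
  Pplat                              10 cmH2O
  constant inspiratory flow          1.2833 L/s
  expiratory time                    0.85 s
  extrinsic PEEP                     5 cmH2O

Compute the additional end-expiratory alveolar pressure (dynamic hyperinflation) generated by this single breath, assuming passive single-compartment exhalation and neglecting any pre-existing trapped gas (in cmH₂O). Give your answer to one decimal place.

R = (PIP − Pplat)/V̇ = (17 − 10) / 1.2833 = 7.0/1.2833 = 5.455 cmH2O·s/L.
C = Vt/(Pplat − PEEP) = 490.0 / (10 − 5) = 490.0/5.0 = 98.0 mL/cmH2O.
τ = R × C = 5.455 × 0.098 L/cmH2O = 0.5346 s.
Fraction remaining = e^(−Te/τ) = e^(−0.85/0.5346) = 0.2039; trapped volume = 490.0 × 0.2039 = 99.911 mL.
Additional alveolar pressure from trapping ≈ V_trapped / C = 99.911 / 98.0 = 1.02 cmH2O.

1.0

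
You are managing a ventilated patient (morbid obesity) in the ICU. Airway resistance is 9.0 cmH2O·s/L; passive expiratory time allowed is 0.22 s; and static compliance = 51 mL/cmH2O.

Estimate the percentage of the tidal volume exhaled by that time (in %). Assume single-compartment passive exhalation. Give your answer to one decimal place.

τ = R × C = 9.0 × 51 mL/cmH2O = 9.0 × 0.051 L/cmH2O = 0.459 s.
Passive exhalation: V(t)/V₀ = e^(−t/τ) = e^(−0.22/0.459) = 0.6192.
Fraction exhaled = 1 − 0.6192 = 0.3808 → 38.08%.

38.1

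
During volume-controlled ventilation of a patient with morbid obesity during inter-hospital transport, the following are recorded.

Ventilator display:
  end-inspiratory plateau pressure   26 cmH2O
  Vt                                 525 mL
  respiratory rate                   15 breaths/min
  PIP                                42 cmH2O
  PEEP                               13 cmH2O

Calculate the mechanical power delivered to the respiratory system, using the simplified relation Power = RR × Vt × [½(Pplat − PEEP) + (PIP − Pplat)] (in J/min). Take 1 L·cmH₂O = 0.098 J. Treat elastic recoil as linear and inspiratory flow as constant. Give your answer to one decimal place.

17.4

Per-breath work = Vt × [½(Pplat−PEEP) + (PIP−Pplat)] = 0.525 × [0.5×13.0 + 16.0] = 0.525 × 22.5 = 11.813 L·cmH2O.
Power = 15 × 11.813 = 177.2 L·cmH2O/min.
× 0.098 J/(L·cmH2O) → 17.366 J/min.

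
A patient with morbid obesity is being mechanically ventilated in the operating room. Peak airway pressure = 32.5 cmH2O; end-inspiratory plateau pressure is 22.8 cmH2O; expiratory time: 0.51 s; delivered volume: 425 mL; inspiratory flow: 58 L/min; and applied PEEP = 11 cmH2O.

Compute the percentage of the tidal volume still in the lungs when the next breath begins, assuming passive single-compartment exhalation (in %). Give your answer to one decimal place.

24.4

Flow: 58 L/min ÷ 60 = 0.9667 L/s.
R = (PIP − Pplat)/V̇ = (32.5 − 22.8) / 0.9667 = 9.7/0.9667 = 10.034 cmH2O·s/L.
C = Vt/(Pplat − PEEP) = 425.0 / (22.8 − 11) = 425.0/11.8 = 36.017 mL/cmH2O.
τ = R × C = 10.034 × 0.03602 L/cmH2O = 0.3614 s.
Fraction remaining at end-expiration = e^(−Te/τ) = e^(−0.51/0.3614) = 0.2439 → 24.39%.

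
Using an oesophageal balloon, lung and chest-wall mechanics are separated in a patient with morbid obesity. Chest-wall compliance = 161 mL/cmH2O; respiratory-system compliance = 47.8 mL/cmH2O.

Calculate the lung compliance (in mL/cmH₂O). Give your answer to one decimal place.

68.0

1/CL = 1/Crs − 1/Ccw.
1/CL = 1/47.8 − 1/161 = 0.01471.
CL = 67.981 mL/cmH2O.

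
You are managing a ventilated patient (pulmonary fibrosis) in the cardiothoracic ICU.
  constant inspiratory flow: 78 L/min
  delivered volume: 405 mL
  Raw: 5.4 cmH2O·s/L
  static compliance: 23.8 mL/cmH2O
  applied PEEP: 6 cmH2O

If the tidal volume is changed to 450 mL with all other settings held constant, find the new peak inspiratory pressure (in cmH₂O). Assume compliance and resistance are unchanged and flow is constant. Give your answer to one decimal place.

31.9

Flow: 78 L/min ÷ 60 = 1.3 L/s.
PIP = Vt/C + R·V̇ + PEEP (constant-flow equation of motion).
Only the elastic term changes: ΔPIP = ΔVt / C = (450 − 405) / 23.8 = 1.891 cmH2O.
Original PIP = 405/23.8 + 5.4×1.3 + 6 = 30.037 cmH2O; new PIP = 30.037 + (1.891) = 31.928 cmH2O.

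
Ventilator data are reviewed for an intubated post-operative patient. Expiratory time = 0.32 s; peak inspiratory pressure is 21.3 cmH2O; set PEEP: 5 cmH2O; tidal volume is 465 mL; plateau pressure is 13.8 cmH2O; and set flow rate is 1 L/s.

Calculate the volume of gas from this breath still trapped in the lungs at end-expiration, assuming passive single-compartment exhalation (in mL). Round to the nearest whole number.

R = (PIP − Pplat)/V̇ = (21.3 − 13.8) / 1 = 7.5/1 = 7.5 cmH2O·s/L.
C = Vt/(Pplat − PEEP) = 465.0 / (13.8 − 5) = 465.0/8.8 = 52.841 mL/cmH2O.
τ = R × C = 7.5 × 0.05284 L/cmH2O = 0.3963 s.
Fraction remaining = e^(−Te/τ) = e^(−0.32/0.3963) = 0.446.
Trapped volume = 465.0 × 0.446 = 207.39 mL.

207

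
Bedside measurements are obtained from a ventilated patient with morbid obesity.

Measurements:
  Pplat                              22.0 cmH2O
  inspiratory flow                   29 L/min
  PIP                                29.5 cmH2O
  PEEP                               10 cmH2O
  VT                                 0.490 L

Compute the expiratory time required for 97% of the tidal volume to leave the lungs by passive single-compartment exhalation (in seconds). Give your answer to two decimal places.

2.22

Flow: 29 L/min ÷ 60 = 0.4833 L/s.
R = (PIP − Pplat)/V̇ = (29.5 − 22.0) / 0.4833 = 7.5/0.4833 = 15.518 cmH2O·s/L.
C = Vt/(Pplat − PEEP) = 490.0 / (22.0 − 10) = 490.0/12.0 = 40.833 mL/cmH2O.
τ = R × C = 15.518 × 0.04083 L/cmH2O = 0.6336 s.
t = −τ·ln(1 − 0.97) = −0.6336·ln(0.03) = 2.222 s.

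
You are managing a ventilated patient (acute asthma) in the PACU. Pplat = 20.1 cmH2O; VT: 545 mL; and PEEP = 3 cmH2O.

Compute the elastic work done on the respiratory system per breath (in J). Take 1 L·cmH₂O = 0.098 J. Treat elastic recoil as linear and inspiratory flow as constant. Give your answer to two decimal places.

0.46

Elastic work ≈ ½ × (Pplat − PEEP) × Vt = 0.5 × (20.1 − 3) × 0.545 L = 0.5 × 17.1 × 0.545 = 4.66 L·cmH2O.
× 0.098 J/(L·cmH2O) → 0.4567 J.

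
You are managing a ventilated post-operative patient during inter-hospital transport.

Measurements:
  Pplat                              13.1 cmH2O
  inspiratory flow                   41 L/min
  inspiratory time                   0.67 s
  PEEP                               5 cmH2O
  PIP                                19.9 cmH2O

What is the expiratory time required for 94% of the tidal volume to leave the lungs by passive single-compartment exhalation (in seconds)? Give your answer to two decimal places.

1.58

Flow: 41 L/min ÷ 60 = 0.6833 L/s.
Vt = flow × Ti = 0.6833 L/s × 0.67 s × 1000 mL/L = 457.81 mL.
R = (PIP − Pplat)/V̇ = (19.9 − 13.1) / 0.6833 = 6.8/0.6833 = 9.952 cmH2O·s/L.
C = Vt/(Pplat − PEEP) = 457.81 / (13.1 − 5) = 457.81/8.1 = 56.52 mL/cmH2O.
τ = R × C = 9.952 × 0.05652 L/cmH2O = 0.5625 s.
t = −τ·ln(1 − 0.94) = −0.5625·ln(0.06) = 1.583 s.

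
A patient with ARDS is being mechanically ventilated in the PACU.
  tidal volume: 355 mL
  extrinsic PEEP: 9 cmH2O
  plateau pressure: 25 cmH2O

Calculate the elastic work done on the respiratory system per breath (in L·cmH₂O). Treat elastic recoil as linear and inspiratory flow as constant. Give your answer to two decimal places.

Elastic work ≈ ½ × (Pplat − PEEP) × Vt = 0.5 × (25 − 9) × 0.355 L = 0.5 × 16.0 × 0.355 = 2.84 L·cmH2O.

2.84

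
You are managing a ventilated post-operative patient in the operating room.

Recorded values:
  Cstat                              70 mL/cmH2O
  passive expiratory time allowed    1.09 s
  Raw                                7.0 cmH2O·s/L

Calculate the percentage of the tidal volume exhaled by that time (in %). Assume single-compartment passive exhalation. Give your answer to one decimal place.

89.2

τ = R × C = 7.0 × 70 mL/cmH2O = 7.0 × 0.070 L/cmH2O = 0.49 s.
Passive exhalation: V(t)/V₀ = e^(−t/τ) = e^(−1.09/0.49) = 0.1081.
Fraction exhaled = 1 − 0.1081 = 0.8919 → 89.19%.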